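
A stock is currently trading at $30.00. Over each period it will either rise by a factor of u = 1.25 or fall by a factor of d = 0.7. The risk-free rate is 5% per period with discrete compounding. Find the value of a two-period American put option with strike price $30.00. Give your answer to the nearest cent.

Risk-neutral probability p = (1 + 0.05 − 0.7)/(1.25 − 0.7) = 0.3500/0.5500 = 0.6364
Terminal stock prices: S_uu = 46.88, S_ud = 26.25, S_dd = 14.7
Terminal payoffs (K − S): max(-16.88, 0) = 0, max(3.75, 0) = 3.75, max(15.3, 0) = 15.3
Node u (S = 37.5): continuation = 1/1.05·[0.6364·0.0000 + 0.3636·3.7500] = 1.2987; exercise value = 0.0000 ≤ continuation, so V_u = 1.2987
Node d (S = 21): continuation = 1/1.05·[0.6364·3.7500 + 0.3636·15.3000] = 7.5714; exercise value = 9.0000 > continuation, so V_d = 9.0000 (exercise)
Node 0 (S = 30): continuation = 1/1.05·[0.6364·1.2987 + 0.3636·9.0000] = 3.9040; exercise value = 0.0000 ≤ continuation, so V_0 = 3.9040

$3.90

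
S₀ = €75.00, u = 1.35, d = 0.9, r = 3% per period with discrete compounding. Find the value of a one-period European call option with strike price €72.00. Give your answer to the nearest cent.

Risk-neutral probability p = (1 + 0.03 − 0.9)/(1.35 − 0.9) = 0.1300/0.4500 = 0.2889
Terminal stock prices: S_u = 101.2, S_d = 67.5
Terminal payoffs (S − K): max(29.25, 0) = 29.25, max(-4.5, 0) = 0
Node 0 (S = 75): V_0 = 1/1.03·[0.2889·29.2500 + 0.7111·0.0000] = 8.2039

€8.20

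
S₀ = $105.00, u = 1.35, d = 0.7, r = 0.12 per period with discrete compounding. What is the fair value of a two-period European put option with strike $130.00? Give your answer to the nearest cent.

Risk-neutral probability p = (1 + 0.12 − 0.7)/(1.35 − 0.7) = 0.4200/0.6500 = 0.6462
Terminal stock prices: S_uu = 191.4, S_ud = 99.22, S_dd = 51.45
Terminal payoffs (K − S): max(-61.36, 0) = 0, max(30.78, 0) = 30.78, max(78.55, 0) = 78.55
Node u (S = 141.8): V_u = 1/1.12·[0.6462·0.0000 + 0.3538·30.7750] = 9.7229
Node d (S = 73.5): V_d = 1/1.12·[0.6462·30.7750 + 0.3538·78.5500] = 42.5714
Node 0 (S = 105): V_0 = 1/1.12·[0.6462·9.7229 + 0.3538·42.5714] = 19.0591

$19.06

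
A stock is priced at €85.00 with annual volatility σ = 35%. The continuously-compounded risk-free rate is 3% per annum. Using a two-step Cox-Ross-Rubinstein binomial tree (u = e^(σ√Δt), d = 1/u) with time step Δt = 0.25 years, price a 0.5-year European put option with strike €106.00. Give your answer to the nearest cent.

€22.71

CRR parameters: u = e^(σ√Δt) = e^(0.35·√0.25) = 1.1912, d = 1/u = 0.8395
Per-period rate: rΔt = 0.03·0.25 = 0.0075, so R = e^0.0075 = 1.0075
Risk-neutral probability p = (e^0.0075 − 0.8395)/(1.1912 − 0.8395) = 0.1681/0.3518 = 0.4778
Terminal stock prices: S_uu = 120.6, S_ud = 85, S_dd = 59.9
Terminal payoffs (K − S): max(-14.62, 0) = 0, max(21, 0) = 21, max(46.1, 0) = 46.1
Node u (S = 101.3): V_u = e^(−0.0075)·[0.4778·0.0000 + 0.5222·21.0000] = 10.8851
Node d (S = 71.35): V_d = e^(−0.0075)·[0.4778·21.0000 + 0.5222·46.1015] = 33.8541
Node 0 (S = 85): V_0 = e^(−0.0075)·[0.4778·10.8851 + 0.5222·33.8541] = 22.7094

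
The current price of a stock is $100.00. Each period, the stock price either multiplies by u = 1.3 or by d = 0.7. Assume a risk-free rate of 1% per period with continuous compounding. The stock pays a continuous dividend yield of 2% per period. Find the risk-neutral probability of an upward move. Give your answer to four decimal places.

Per-period risk-free factor R = e^0.01 = 1.0101; dividend-adjusted growth = e^(0.01−0.02) = 0.9900.
Risk-neutral probability p = (0.9900 − 0.7)/(1.3 − 0.7) = 0.2900/0.6000 = 0.4834

p = 0.4834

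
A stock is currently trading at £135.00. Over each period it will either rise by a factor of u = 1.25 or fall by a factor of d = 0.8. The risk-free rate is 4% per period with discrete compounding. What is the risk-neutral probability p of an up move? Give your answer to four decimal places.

p = 0.5333

Risk-neutral probability p = (1 + 0.04 − 0.8)/(1.25 − 0.8) = 0.2400/0.4500 = 0.5333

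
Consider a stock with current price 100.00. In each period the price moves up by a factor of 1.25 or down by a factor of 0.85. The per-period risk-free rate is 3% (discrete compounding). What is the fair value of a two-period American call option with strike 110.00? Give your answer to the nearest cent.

8.83

Risk-neutral probability p = (1 + 0.03 − 0.85)/(1.25 − 0.85) = 0.1800/0.4000 = 0.4500
Terminal stock prices: S_uu = 156.2, S_ud = 106.2, S_dd = 72.25
Terminal payoffs (S − K): max(46.25, 0) = 46.25, max(-3.75, 0) = 0, max(-37.75, 0) = 0
Node u (S = 125): continuation = 1/1.03·[0.4500·46.2500 + 0.5500·0.0000] = 20.2063; exercise value = 15.0000 ≤ continuation, so V_u = 20.2063
Node d (S = 85): continuation = 1/1.03·[0.4500·0.0000 + 0.5500·0.0000] = 0.0000; exercise value = 0.0000 ≤ continuation, so V_d = 0.0000
Node 0 (S = 100): continuation = 1/1.03·[0.4500·20.2063 + 0.5500·0.0000] = 8.8280; exercise value = 0.0000 ≤ continuation, so V_0 = 8.8280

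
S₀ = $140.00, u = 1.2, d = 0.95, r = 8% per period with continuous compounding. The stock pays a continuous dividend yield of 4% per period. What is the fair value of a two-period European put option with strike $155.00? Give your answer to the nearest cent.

$9.90

Per-period risk-free factor R = e^0.08 = 1.0833; dividend-adjusted growth = e^(0.08−0.04) = 1.0408.
Risk-neutral probability p = (1.0408 − 0.95)/(1.2 − 0.95) = 0.0908/0.2500 = 0.3632
Terminal stock prices: S_uu = 201.6, S_ud = 159.6, S_dd = 126.3
Terminal payoffs (K − S): max(-46.6, 0) = 0, max(-4.6, 0) = 0, max(28.65, 0) = 28.65
Node u (S = 168): V_u = e^(−0.08)·[0.3632·0.0000 + 0.6368·0.0000] = 0.0000
Node d (S = 133): V_d = e^(−0.08)·[0.3632·0.0000 + 0.6368·28.6500] = 16.8405
Node 0 (S = 140): V_0 = e^(−0.08)·[0.3632·0.0000 + 0.6368·16.8405] = 9.8989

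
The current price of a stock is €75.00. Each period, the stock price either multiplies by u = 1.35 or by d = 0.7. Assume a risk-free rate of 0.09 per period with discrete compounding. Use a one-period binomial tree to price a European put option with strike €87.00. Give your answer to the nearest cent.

€12.66

Risk-neutral probability p = (1 + 0.09 − 0.7)/(1.35 − 0.7) = 0.3900/0.6500 = 0.6000
Terminal stock prices: S_u = 101.2, S_d = 52.5
Terminal payoffs (K − S): max(-14.25, 0) = 0, max(34.5, 0) = 34.5
Node 0 (S = 75): V_0 = 1/1.09·[0.6000·0.0000 + 0.4000·34.5000] = 12.6606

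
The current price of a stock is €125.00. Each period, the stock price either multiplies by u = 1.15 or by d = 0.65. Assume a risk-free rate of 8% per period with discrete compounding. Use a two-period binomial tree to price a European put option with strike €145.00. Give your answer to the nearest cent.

Risk-neutral probability p = (1 + 0.08 − 0.65)/(1.15 − 0.65) = 0.4300/0.5000 = 0.8600
Terminal stock prices: S_uu = 165.3, S_ud = 93.44, S_dd = 52.81
Terminal payoffs (K − S): max(-20.31, 0) = 0, max(51.56, 0) = 51.56, max(92.19, 0) = 92.19
Node u (S = 143.8): V_u = 1/1.08·[0.8600·0.0000 + 0.1400·51.5625] = 6.6840
Node d (S = 81.25): V_d = 1/1.08·[0.8600·51.5625 + 0.1400·92.1875] = 53.0093
Node 0 (S = 125): V_0 = 1/1.08·[0.8600·6.6840 + 0.1400·53.0093] = 12.1940

€12.19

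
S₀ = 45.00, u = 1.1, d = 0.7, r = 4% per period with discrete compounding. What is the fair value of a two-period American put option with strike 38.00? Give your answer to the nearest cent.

Risk-neutral probability p = (1 + 0.04 − 0.7)/(1.1 − 0.7) = 0.3400/0.4000 = 0.8500
Terminal stock prices: S_uu = 54.45, S_ud = 34.65, S_dd = 22.05
Terminal payoffs (K − S): max(-16.45, 0) = 0, max(3.35, 0) = 3.35, max(15.95, 0) = 15.95
Node u (S = 49.5): continuation = 1/1.04·[0.8500·0.0000 + 0.1500·3.3500] = 0.4832; exercise value = 0.0000 ≤ continuation, so V_u = 0.4832
Node d (S = 31.5): continuation = 1/1.04·[0.8500·3.3500 + 0.1500·15.9500] = 5.0385; exercise value = 6.5000 > continuation, so V_d = 6.5000 (exercise)
Node 0 (S = 45): continuation = 1/1.04·[0.8500·0.4832 + 0.1500·6.5000] = 1.3324; exercise value = 0.0000 ≤ continuation, so V_0 = 1.3324

1.33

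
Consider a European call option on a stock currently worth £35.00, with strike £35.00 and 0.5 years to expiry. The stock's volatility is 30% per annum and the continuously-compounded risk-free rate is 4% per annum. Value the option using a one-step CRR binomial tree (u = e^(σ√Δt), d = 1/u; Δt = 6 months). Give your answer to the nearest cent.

CRR parameters: u = e^(σ√Δt) = e^(0.3·√0.5) = 1.2363, d = 1/u = 0.8089
Per-period rate: rΔt = 0.04·0.5 = 0.02, so R = e^0.02 = 1.0202
Risk-neutral probability p = (e^0.02 − 0.8089)/(1.2363 − 0.8089) = 0.2113/0.4275 = 0.4944
Terminal stock prices: S_u = 43.27, S_d = 28.31
Terminal payoffs (S − K): max(8.271, 0) = 8.271, max(-6.69, 0) = 0
Node 0 (S = 35): V_0 = e^(−0.02)·[0.4944·8.2709 + 0.5056·0.0000] = 4.0084

£4.01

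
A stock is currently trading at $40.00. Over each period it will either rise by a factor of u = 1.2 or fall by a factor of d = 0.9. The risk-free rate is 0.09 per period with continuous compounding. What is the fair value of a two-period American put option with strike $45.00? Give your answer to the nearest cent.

Risk-neutral probability p = (e^0.09 − 0.9)/(1.2 − 0.9) = 0.1942/0.3000 = 0.6472
Terminal stock prices: S_uu = 57.6, S_ud = 43.2, S_dd = 32.4
Terminal payoffs (K − S): max(-12.6, 0) = 0, max(1.8, 0) = 1.8, max(12.6, 0) = 12.6
Node u (S = 48): continuation = e^(−0.09)·[0.6472·0.0000 + 0.3528·1.8000] = 0.5803; exercise value = 0.0000 ≤ continuation, so V_u = 0.5803
Node d (S = 36): continuation = e^(−0.09)·[0.6472·1.8000 + 0.3528·12.6000] = 5.1269; exercise value = 9.0000 > continuation, so V_d = 9.0000 (exercise)
Node 0 (S = 40): continuation = e^(−0.09)·[0.6472·0.5803 + 0.3528·9.0000] = 3.2448; exercise value = 5.0000 > continuation, so V_0 = 5.0000 (exercise)

$5.00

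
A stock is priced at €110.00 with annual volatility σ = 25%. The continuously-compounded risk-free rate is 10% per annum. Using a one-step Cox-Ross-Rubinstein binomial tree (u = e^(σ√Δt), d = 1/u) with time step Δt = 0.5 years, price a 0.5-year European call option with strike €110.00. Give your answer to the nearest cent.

€12.14

CRR parameters: u = e^(σ√Δt) = e^(0.25·√0.5) = 1.1934, d = 1/u = 0.8380
Per-period rate: rΔt = 0.1·0.5 = 0.05, so R = e^0.05 = 1.0513
Risk-neutral probability p = (e^0.05 − 0.8380)/(1.1934 − 0.8380) = 0.2133/0.3554 = 0.6002
Terminal stock prices: S_u = 131.3, S_d = 92.18
Terminal payoffs (S − K): max(21.27, 0) = 21.27, max(-17.82, 0) = 0
Node 0 (S = 110): V_0 = e^(−0.05)·[0.6002·21.2701 + 0.3998·0.0000] = 12.1434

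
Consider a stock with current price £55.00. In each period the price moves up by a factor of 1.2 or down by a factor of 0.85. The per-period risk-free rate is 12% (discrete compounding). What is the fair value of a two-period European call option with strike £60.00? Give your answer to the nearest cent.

Risk-neutral probability p = (1 + 0.12 − 0.85)/(1.2 − 0.85) = 0.2700/0.3500 = 0.7714
Terminal stock prices: S_uu = 79.2, S_ud = 56.1, S_dd = 39.74
Terminal payoffs (S − K): max(19.2, 0) = 19.2, max(-3.9, 0) = 0, max(-20.26, 0) = 0
Node u (S = 66): V_u = 1/1.12·[0.7714·19.2000 + 0.2286·0.0000] = 13.2245
Node d (S = 46.75): V_d = 1/1.12·[0.7714·0.0000 + 0.2286·0.0000] = 0.0000
Node 0 (S = 55): V_0 = 1/1.12·[0.7714·13.2245 + 0.2286·0.0000] = 9.1087

£9.11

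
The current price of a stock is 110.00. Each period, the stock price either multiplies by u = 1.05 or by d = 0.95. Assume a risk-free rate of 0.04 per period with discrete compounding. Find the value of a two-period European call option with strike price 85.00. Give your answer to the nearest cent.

31.41

Risk-neutral probability p = (1 + 0.04 − 0.95)/(1.05 − 0.95) = 0.0900/0.1000 = 0.9000
Terminal stock prices: S_uu = 121.3, S_ud = 109.7, S_dd = 99.27
Terminal payoffs (S − K): max(36.28, 0) = 36.28, max(24.72, 0) = 24.72, max(14.27, 0) = 14.27
Node u (S = 115.5): V_u = 1/1.04·[0.9000·36.2750 + 0.1000·24.7250] = 33.7692
Node d (S = 104.5): V_d = 1/1.04·[0.9000·24.7250 + 0.1000·14.2750] = 22.7692
Node 0 (S = 110): V_0 = 1/1.04·[0.9000·33.7692 + 0.1000·22.7692] = 31.4127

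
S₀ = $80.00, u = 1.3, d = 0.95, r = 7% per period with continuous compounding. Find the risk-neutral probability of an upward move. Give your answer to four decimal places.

p = 0.3500

Risk-neutral probability p = (e^0.07 − 0.95)/(1.3 − 0.95) = 0.1225/0.3500 = 0.3500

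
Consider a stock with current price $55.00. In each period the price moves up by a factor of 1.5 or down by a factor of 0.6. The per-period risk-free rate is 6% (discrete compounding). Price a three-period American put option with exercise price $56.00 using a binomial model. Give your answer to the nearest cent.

Risk-neutral probability p = (1 + 0.06 − 0.6)/(1.5 − 0.6) = 0.4600/0.9000 = 0.5111
Terminal stock prices: S_uuu = 185.6, S_uud = 74.25, S_udd = 29.7, S_ddd = 11.88
Terminal payoffs (K − S): max(-129.6, 0) = 0, max(-18.25, 0) = 0, max(26.3, 0) = 26.3, max(44.12, 0) = 44.12
Node uu (S = 123.8): continuation = 1/1.06·[0.5111·0.0000 + 0.4889·0.0000] = 0.0000; exercise value = 0.0000 ≤ continuation, so V_uu = 0.0000
Node ud (S = 49.5): continuation = 1/1.06·[0.5111·0.0000 + 0.4889·26.3000] = 12.1300; exercise value = 6.5000 ≤ continuation, so V_ud = 12.1300
Node dd (S = 19.8): continuation = 1/1.06·[0.5111·26.3000 + 0.4889·44.1200] = 33.0302; exercise value = 36.2000 > continuation, so V_dd = 36.2000 (exercise)
Node u (S = 82.5): continuation = 1/1.06·[0.5111·0.0000 + 0.4889·12.1300] = 5.5945; exercise value = 0.0000 ≤ continuation, so V_u = 5.5945
Node d (S = 33): continuation = 1/1.06·[0.5111·12.1300 + 0.4889·36.2000] = 22.5449; exercise value = 23.0000 > continuation, so V_d = 23.0000 (exercise)
Node 0 (S = 55): continuation = 1/1.06·[0.5111·5.5945 + 0.4889·23.0000] = 13.3055; exercise value = 1.0000 ≤ continuation, so V_0 = 13.3055

$13.31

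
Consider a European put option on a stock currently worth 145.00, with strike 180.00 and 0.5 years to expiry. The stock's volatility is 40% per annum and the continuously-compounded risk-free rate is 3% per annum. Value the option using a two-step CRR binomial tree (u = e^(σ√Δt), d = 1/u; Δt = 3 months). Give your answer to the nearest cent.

40.18

CRR parameters: u = e^(σ√Δt) = e^(0.4·√0.25) = 1.2214, d = 1/u = 0.8187
Per-period rate: rΔt = 0.03·0.25 = 0.0075, so R = e^0.0075 = 1.0075
Risk-neutral probability p = (e^0.0075 − 0.8187)/(1.2214 − 0.8187) = 0.1888/0.4027 = 0.4689
Terminal stock prices: S_uu = 216.3, S_ud = 145, S_dd = 97.2
Terminal payoffs (K − S): max(-36.31, 0) = 0, max(35, 0) = 35, max(82.8, 0) = 82.8
Node u (S = 177.1): V_u = e^(−0.0075)·[0.4689·0.0000 + 0.5311·35.0000] = 18.4509
Node d (S = 118.7): V_d = e^(−0.0075)·[0.4689·35.0000 + 0.5311·82.8036] = 59.9391
Node 0 (S = 145): V_0 = e^(−0.0075)·[0.4689·18.4509 + 0.5311·59.9391] = 40.1844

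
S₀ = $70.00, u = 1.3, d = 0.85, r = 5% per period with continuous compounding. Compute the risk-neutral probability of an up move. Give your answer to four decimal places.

Risk-neutral probability p = (e^0.05 − 0.85)/(1.3 − 0.85) = 0.2013/0.4500 = 0.4473

p = 0.4473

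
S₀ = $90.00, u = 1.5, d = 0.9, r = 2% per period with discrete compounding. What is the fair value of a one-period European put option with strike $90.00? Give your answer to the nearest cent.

$7.06

Risk-neutral probability p = (1 + 0.02 − 0.9)/(1.5 − 0.9) = 0.1200/0.6000 = 0.2000
Terminal stock prices: S_u = 135, S_d = 81
Terminal payoffs (K − S): max(-45, 0) = 0, max(9, 0) = 9
Node 0 (S = 90): V_0 = 1/1.02·[0.2000·0.0000 + 0.8000·9.0000] = 7.0588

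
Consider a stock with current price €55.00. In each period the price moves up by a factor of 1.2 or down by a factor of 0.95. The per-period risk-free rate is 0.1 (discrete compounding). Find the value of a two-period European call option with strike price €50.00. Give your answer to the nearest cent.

€13.73

Risk-neutral probability p = (1 + 0.1 − 0.95)/(1.2 − 0.95) = 0.1500/0.2500 = 0.6000
Terminal stock prices: S_uu = 79.2, S_ud = 62.7, S_dd = 49.64
Terminal payoffs (S − K): max(29.2, 0) = 29.2, max(12.7, 0) = 12.7, max(-0.3625, 0) = 0
Node u (S = 66): V_u = 1/1.1·[0.6000·29.2000 + 0.4000·12.7000] = 20.5455
Node d (S = 52.25): V_d = 1/1.1·[0.6000·12.7000 + 0.4000·0.0000] = 6.9273
Node 0 (S = 55): V_0 = 1/1.1·[0.6000·20.5455 + 0.4000·6.9273] = 13.7256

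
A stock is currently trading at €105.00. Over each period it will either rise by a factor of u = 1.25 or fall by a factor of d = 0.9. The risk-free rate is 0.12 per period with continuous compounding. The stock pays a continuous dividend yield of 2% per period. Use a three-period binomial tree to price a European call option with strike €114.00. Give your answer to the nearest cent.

Per-period risk-free factor R = e^0.12 = 1.1275; dividend-adjusted growth = e^(0.12−0.02) = 1.1052.
Risk-neutral probability p = (1.1052 − 0.9)/(1.25 − 0.9) = 0.2052/0.3500 = 0.5862
Terminal stock prices: S_uuu = 205.1, S_uud = 147.7, S_udd = 106.3, S_ddd = 76.55
Terminal payoffs (S − K): max(91.08, 0) = 91.08, max(33.66, 0) = 33.66, max(-7.688, 0) = 0, max(-37.45, 0) = 0
Node uu (S = 164.1): V_uu = e^(−0.12)·[0.5862·91.0781 + 0.4138·33.6562] = 59.7049
Node ud (S = 118.1): V_ud = e^(−0.12)·[0.5862·33.6562 + 0.4138·0.0000] = 17.4984
Node dd (S = 85.05): V_dd = e^(−0.12)·[0.5862·0.0000 + 0.4138·0.0000] = 0.0000
Node u (S = 131.2): V_u = e^(−0.12)·[0.5862·59.7049 + 0.4138·17.4984] = 37.4635
Node d (S = 94.5): V_d = e^(−0.12)·[0.5862·17.4984 + 0.4138·0.0000] = 9.0977
Node 0 (S = 105): V_0 = e^(−0.12)·[0.5862·37.4635 + 0.4138·9.0977] = 22.8167

€22.82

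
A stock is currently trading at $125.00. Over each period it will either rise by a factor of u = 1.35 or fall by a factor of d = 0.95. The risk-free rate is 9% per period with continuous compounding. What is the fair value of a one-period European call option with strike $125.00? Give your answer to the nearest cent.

$14.41

Risk-neutral probability p = (e^0.09 − 0.95)/(1.35 − 0.95) = 0.1442/0.4000 = 0.3604
Terminal stock prices: S_u = 168.8, S_d = 118.8
Terminal payoffs (S − K): max(43.75, 0) = 43.75, max(-6.25, 0) = 0
Node 0 (S = 125): V_0 = e^(−0.09)·[0.3604·43.7500 + 0.6396·0.0000] = 14.4118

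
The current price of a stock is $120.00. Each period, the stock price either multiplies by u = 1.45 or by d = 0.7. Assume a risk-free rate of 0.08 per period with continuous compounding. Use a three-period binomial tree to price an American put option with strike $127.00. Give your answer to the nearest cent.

$23.42

Risk-neutral probability p = (e^0.08 − 0.7)/(1.45 − 0.7) = 0.3833/0.7500 = 0.5110
Terminal stock prices: S_uuu = 365.8, S_uud = 176.6, S_udd = 85.26, S_ddd = 41.16
Terminal payoffs (K − S): max(-238.8, 0) = 0, max(-49.61, 0) = 0, max(41.74, 0) = 41.74, max(85.84, 0) = 85.84
Node uu (S = 252.3): continuation = e^(−0.08)·[0.5110·0.0000 + 0.4890·0.0000] = 0.0000; exercise value = 0.0000 ≤ continuation, so V_uu = 0.0000
Node ud (S = 121.8): continuation = e^(−0.08)·[0.5110·0.0000 + 0.4890·41.7400] = 18.8397; exercise value = 5.2000 ≤ continuation, so V_ud = 18.8397
Node dd (S = 58.8): continuation = e^(−0.08)·[0.5110·41.7400 + 0.4890·85.8400] = 58.4358; exercise value = 68.2000 > continuation, so V_dd = 68.2000 (exercise)
Node u (S = 174): continuation = e^(−0.08)·[0.5110·0.0000 + 0.4890·18.8397] = 8.5035; exercise value = 0.0000 ≤ continuation, so V_u = 8.5035
Node d (S = 84): continuation = e^(−0.08)·[0.5110·18.8397 + 0.4890·68.2000] = 39.6704; exercise value = 43.0000 > continuation, so V_d = 43.0000 (exercise)
Node 0 (S = 120): continuation = e^(−0.08)·[0.5110·8.5035 + 0.4890·43.0000] = 23.4200; exercise value = 7.0000 ≤ continuation, so V_0 = 23.4200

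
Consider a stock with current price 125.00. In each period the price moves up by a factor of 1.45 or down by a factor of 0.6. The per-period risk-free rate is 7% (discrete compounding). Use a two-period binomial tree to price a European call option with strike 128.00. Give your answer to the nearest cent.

36.00

Risk-neutral probability p = (1 + 0.07 − 0.6)/(1.45 − 0.6) = 0.4700/0.8500 = 0.5529
Terminal stock prices: S_uu = 262.8, S_ud = 108.8, S_dd = 45
Terminal payoffs (S − K): max(134.8, 0) = 134.8, max(-19.25, 0) = 0, max(-83, 0) = 0
Node u (S = 181.2): V_u = 1/1.07·[0.5529·134.8125 + 0.4471·0.0000] = 69.6667
Node d (S = 75): V_d = 1/1.07·[0.5529·0.0000 + 0.4471·0.0000] = 0.0000
Node 0 (S = 125): V_0 = 1/1.07·[0.5529·69.6667 + 0.4471·0.0000] = 36.0015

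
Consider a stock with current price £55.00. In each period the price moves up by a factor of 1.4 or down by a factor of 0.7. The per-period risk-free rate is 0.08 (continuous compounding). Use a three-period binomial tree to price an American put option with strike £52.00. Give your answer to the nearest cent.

Risk-neutral probability p = (e^0.08 − 0.7)/(1.4 − 0.7) = 0.3833/0.7000 = 0.5476
Terminal stock prices: S_uuu = 150.9, S_uud = 75.46, S_udd = 37.73, S_ddd = 18.86
Terminal payoffs (K − S): max(-98.92, 0) = 0, max(-23.46, 0) = 0, max(14.27, 0) = 14.27, max(33.14, 0) = 33.14
Node uu (S = 107.8): continuation = e^(−0.08)·[0.5476·0.0000 + 0.4524·0.0000] = 0.0000; exercise value = 0.0000 ≤ continuation, so V_uu = 0.0000
Node ud (S = 53.9): continuation = e^(−0.08)·[0.5476·0.0000 + 0.4524·14.2700] = 5.9600; exercise value = 0.0000 ≤ continuation, so V_ud = 5.9600
Node dd (S = 26.95): continuation = e^(−0.08)·[0.5476·14.2700 + 0.4524·33.1350] = 21.0521; exercise value = 25.0500 > continuation, so V_dd = 25.0500 (exercise)
Node u (S = 77): continuation = e^(−0.08)·[0.5476·0.0000 + 0.4524·5.9600] = 2.4893; exercise value = 0.0000 ≤ continuation, so V_u = 2.4893
Node d (S = 38.5): continuation = e^(−0.08)·[0.5476·5.9600 + 0.4524·25.0500] = 13.4749; exercise value = 13.5000 > continuation, so V_d = 13.5000 (exercise)
Node 0 (S = 55): continuation = e^(−0.08)·[0.5476·2.4893 + 0.4524·13.5000] = 6.8966; exercise value = 0.0000 ≤ continuation, so V_0 = 6.8966

£6.90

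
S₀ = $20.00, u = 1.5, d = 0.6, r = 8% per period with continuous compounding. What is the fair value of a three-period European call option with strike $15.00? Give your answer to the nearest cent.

$10.18

Risk-neutral probability p = (e^0.08 − 0.6)/(1.5 − 0.6) = 0.4833/0.9000 = 0.5370
Terminal stock prices: S_uuu = 67.5, S_uud = 27, S_udd = 10.8, S_ddd = 4.32
Terminal payoffs (S − K): max(52.5, 0) = 52.5, max(12, 0) = 12, max(-4.2, 0) = 0, max(-10.68, 0) = 0
Node uu (S = 45): V_uu = e^(−0.08)·[0.5370·52.5000 + 0.4630·12.0000] = 31.1533
Node ud (S = 18): V_ud = e^(−0.08)·[0.5370·12.0000 + 0.4630·0.0000] = 5.9484
Node dd (S = 7.2): V_dd = e^(−0.08)·[0.5370·0.0000 + 0.4630·0.0000] = 0.0000
Node u (S = 30): V_u = e^(−0.08)·[0.5370·31.1533 + 0.4630·5.9484] = 17.9851
Node d (S = 12): V_d = e^(−0.08)·[0.5370·5.9484 + 0.4630·0.0000] = 2.9486
Node 0 (S = 20): V_0 = e^(−0.08)·[0.5370·17.9851 + 0.4630·2.9486] = 10.1755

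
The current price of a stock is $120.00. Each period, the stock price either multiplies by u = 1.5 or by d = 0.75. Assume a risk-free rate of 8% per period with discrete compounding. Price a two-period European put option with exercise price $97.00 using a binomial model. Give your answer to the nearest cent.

Risk-neutral probability p = (1 + 0.08 − 0.75)/(1.5 − 0.75) = 0.3300/0.7500 = 0.4400
Terminal stock prices: S_uu = 270, S_ud = 135, S_dd = 67.5
Terminal payoffs (K − S): max(-173, 0) = 0, max(-38, 0) = 0, max(29.5, 0) = 29.5
Node u (S = 180): V_u = 1/1.08·[0.4400·0.0000 + 0.5600·0.0000] = 0.0000
Node d (S = 90): V_d = 1/1.08·[0.4400·0.0000 + 0.5600·29.5000] = 15.2963
Node 0 (S = 120): V_0 = 1/1.08·[0.4400·0.0000 + 0.5600·15.2963] = 7.9314

$7.93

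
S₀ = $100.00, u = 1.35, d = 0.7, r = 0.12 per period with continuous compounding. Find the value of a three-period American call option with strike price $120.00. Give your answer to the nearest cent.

Risk-neutral probability p = (e^0.12 − 0.7)/(1.35 − 0.7) = 0.4275/0.6500 = 0.6577
Terminal stock prices: S_uuu = 246, S_uud = 127.6, S_udd = 66.15, S_ddd = 34.3
Terminal payoffs (S − K): max(126, 0) = 126, max(7.575, 0) = 7.575, max(-53.85, 0) = 0, max(-85.7, 0) = 0
Node uu (S = 182.3): continuation = e^(−0.12)·[0.6577·126.0375 + 0.3423·7.5750] = 75.8195; exercise value = 62.2500 ≤ continuation, so V_uu = 75.8195
Node ud (S = 94.5): continuation = e^(−0.12)·[0.6577·7.5750 + 0.3423·0.0000] = 4.4186; exercise value = 0.0000 ≤ continuation, so V_ud = 4.4186
Node dd (S = 49): continuation = e^(−0.12)·[0.6577·0.0000 + 0.3423·0.0000] = 0.0000; exercise value = 0.0000 ≤ continuation, so V_dd = 0.0000
Node u (S = 135): continuation = e^(−0.12)·[0.6577·75.8195 + 0.3423·4.4186] = 45.5683; exercise value = 15.0000 ≤ continuation, so V_u = 45.5683
Node d (S = 70): continuation = e^(−0.12)·[0.6577·4.4186 + 0.3423·0.0000] = 2.5775; exercise value = 0.0000 ≤ continuation, so V_d = 2.5775
Node 0 (S = 100): continuation = e^(−0.12)·[0.6577·45.5683 + 0.3423·2.5775] = 27.3633; exercise value = 0.0000 ≤ continuation, so V_0 = 27.3633

$27.36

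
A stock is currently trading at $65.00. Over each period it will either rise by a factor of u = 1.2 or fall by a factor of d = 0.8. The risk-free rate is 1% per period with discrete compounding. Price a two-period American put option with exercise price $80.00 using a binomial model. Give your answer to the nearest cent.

Risk-neutral probability p = (1 + 0.01 − 0.8)/(1.2 − 0.8) = 0.2100/0.4000 = 0.5250
Terminal stock prices: S_uu = 93.6, S_ud = 62.4, S_dd = 41.6
Terminal payoffs (K − S): max(-13.6, 0) = 0, max(17.6, 0) = 17.6, max(38.4, 0) = 38.4
Node u (S = 78): continuation = 1/1.01·[0.5250·0.0000 + 0.4750·17.6000] = 8.2772; exercise value = 2.0000 ≤ continuation, so V_u = 8.2772
Node d (S = 52): continuation = 1/1.01·[0.5250·17.6000 + 0.4750·38.4000] = 27.2079; exercise value = 28.0000 > continuation, so V_d = 28.0000 (exercise)
Node 0 (S = 65): continuation = 1/1.01·[0.5250·8.2772 + 0.4750·28.0000] = 17.4708; exercise value = 15.0000 ≤ continuation, so V_0 = 17.4708

$17.47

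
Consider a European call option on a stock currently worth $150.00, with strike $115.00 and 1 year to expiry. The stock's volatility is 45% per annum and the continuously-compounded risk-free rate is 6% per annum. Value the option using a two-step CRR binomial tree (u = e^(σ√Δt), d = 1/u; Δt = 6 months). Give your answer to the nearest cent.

$51.19

CRR parameters: u = e^(σ√Δt) = e^(0.45·√0.5) = 1.3746, d = 1/u = 0.7275
Per-period rate: rΔt = 0.06·0.5 = 0.03, so R = e^0.03 = 1.0305
Risk-neutral probability p = (e^0.03 − 0.7275)/(1.3746 − 0.7275) = 0.3030/0.6472 = 0.4682
Terminal stock prices: S_uu = 283.4, S_ud = 150, S_dd = 79.38
Terminal payoffs (S − K): max(168.4, 0) = 168.4, max(35, 0) = 35, max(-35.62, 0) = 0
Node u (S = 206.2): V_u = e^(−0.03)·[0.4682·168.4488 + 0.5318·35.0000] = 94.5960
Node d (S = 109.1): V_d = e^(−0.03)·[0.4682·35.0000 + 0.5318·0.0000] = 15.9017
Node 0 (S = 150): V_0 = e^(−0.03)·[0.4682·94.5960 + 0.5318·15.9017] = 51.1853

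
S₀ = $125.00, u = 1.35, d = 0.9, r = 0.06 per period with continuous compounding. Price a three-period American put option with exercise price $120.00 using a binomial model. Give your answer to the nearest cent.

Risk-neutral probability p = (e^0.06 − 0.9)/(1.35 − 0.9) = 0.1618/0.4500 = 0.3596
Terminal stock prices: S_uuu = 307.5, S_uud = 205, S_udd = 136.7, S_ddd = 91.13
Terminal payoffs (K − S): max(-187.5, 0) = 0, max(-85.03, 0) = 0, max(-16.69, 0) = 0, max(28.87, 0) = 28.87
Node uu (S = 227.8): continuation = e^(−0.06)·[0.3596·0.0000 + 0.6404·0.0000] = 0.0000; exercise value = 0.0000 ≤ continuation, so V_uu = 0.0000
Node ud (S = 151.9): continuation = e^(−0.06)·[0.3596·0.0000 + 0.6404·0.0000] = 0.0000; exercise value = 0.0000 ≤ continuation, so V_ud = 0.0000
Node dd (S = 101.2): continuation = e^(−0.06)·[0.3596·0.0000 + 0.6404·28.8750] = 17.4137; exercise value = 18.7500 > continuation, so V_dd = 18.7500 (exercise)
Node u (S = 168.8): continuation = e^(−0.06)·[0.3596·0.0000 + 0.6404·0.0000] = 0.0000; exercise value = 0.0000 ≤ continuation, so V_u = 0.0000
Node d (S = 112.5): continuation = e^(−0.06)·[0.3596·0.0000 + 0.6404·18.7500] = 11.3076; exercise value = 7.5000 ≤ continuation, so V_d = 11.3076
Node 0 (S = 125): continuation = e^(−0.06)·[0.3596·0.0000 + 0.6404·11.3076] = 6.8193; exercise value = 0.0000 ≤ continuation, so V_0 = 6.8193

$6.82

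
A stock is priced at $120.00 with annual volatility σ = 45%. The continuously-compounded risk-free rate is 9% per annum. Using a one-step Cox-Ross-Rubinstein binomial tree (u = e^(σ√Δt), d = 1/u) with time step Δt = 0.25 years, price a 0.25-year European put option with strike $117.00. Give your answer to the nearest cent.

CRR parameters: u = e^(σ√Δt) = e^(0.45·√0.25) = 1.2523, d = 1/u = 0.7985
Per-period rate: rΔt = 0.09·0.25 = 0.0225, so R = e^0.0225 = 1.0228
Risk-neutral probability p = (e^0.0225 − 0.7985)/(1.2523 − 0.7985) = 0.2242/0.4538 = 0.4941
Terminal stock prices: S_u = 150.3, S_d = 95.82
Terminal payoffs (K − S): max(-33.28, 0) = 0, max(21.18, 0) = 21.18
Node 0 (S = 120): V_0 = e^(−0.0225)·[0.4941·0.0000 + 0.5059·21.1781] = 10.4750

$10.48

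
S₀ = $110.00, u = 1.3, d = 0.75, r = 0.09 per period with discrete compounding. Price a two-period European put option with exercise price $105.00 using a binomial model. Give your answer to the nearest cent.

Risk-neutral probability p = (1 + 0.09 − 0.75)/(1.3 − 0.75) = 0.3400/0.5500 = 0.6182
Terminal stock prices: S_uu = 185.9, S_ud = 107.2, S_dd = 61.88
Terminal payoffs (K − S): max(-80.9, 0) = 0, max(-2.25, 0) = 0, max(43.12, 0) = 43.12
Node u (S = 143): V_u = 1/1.09·[0.6182·0.0000 + 0.3818·0.0000] = 0.0000
Node d (S = 82.5): V_d = 1/1.09·[0.6182·0.0000 + 0.3818·43.1250] = 15.1063
Node 0 (S = 110): V_0 = 1/1.09·[0.6182·0.0000 + 0.3818·15.1063] = 5.2916

$5.29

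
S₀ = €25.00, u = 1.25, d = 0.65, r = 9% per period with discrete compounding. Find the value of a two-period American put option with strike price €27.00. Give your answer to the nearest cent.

Risk-neutral probability p = (1 + 0.09 − 0.65)/(1.25 − 0.65) = 0.4400/0.6000 = 0.7333
Terminal stock prices: S_uu = 39.06, S_ud = 20.31, S_dd = 10.56
Terminal payoffs (K − S): max(-12.06, 0) = 0, max(6.688, 0) = 6.688, max(16.44, 0) = 16.44
Node u (S = 31.25): continuation = 1/1.09·[0.7333·0.0000 + 0.2667·6.6875] = 1.6361; exercise value = 0.0000 ≤ continuation, so V_u = 1.6361
Node d (S = 16.25): continuation = 1/1.09·[0.7333·6.6875 + 0.2667·16.4375] = 8.5206; exercise value = 10.7500 > continuation, so V_d = 10.7500 (exercise)
Node 0 (S = 25): continuation = 1/1.09·[0.7333·1.6361 + 0.2667·10.7500] = 3.7307; exercise value = 2.0000 ≤ continuation, so V_0 = 3.7307

€3.73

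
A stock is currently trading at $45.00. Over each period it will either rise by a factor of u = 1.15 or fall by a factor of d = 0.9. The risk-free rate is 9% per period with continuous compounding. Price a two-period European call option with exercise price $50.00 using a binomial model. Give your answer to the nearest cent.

$4.79

Risk-neutral probability p = (e^0.09 − 0.9)/(1.15 − 0.9) = 0.1942/0.2500 = 0.7767
Terminal stock prices: S_uu = 59.51, S_ud = 46.57, S_dd = 36.45
Terminal payoffs (S − K): max(9.512, 0) = 9.512, max(-3.425, 0) = 0, max(-13.55, 0) = 0
Node u (S = 51.75): V_u = e^(−0.09)·[0.7767·9.5125 + 0.2233·0.0000] = 6.7524
Node d (S = 40.5): V_d = e^(−0.09)·[0.7767·0.0000 + 0.2233·0.0000] = 0.0000
Node 0 (S = 45): V_0 = e^(−0.09)·[0.7767·6.7524 + 0.2233·0.0000] = 4.7932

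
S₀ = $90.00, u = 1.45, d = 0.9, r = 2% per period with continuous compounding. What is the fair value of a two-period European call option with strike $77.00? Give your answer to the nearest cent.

Risk-neutral probability p = (e^0.02 − 0.9)/(1.45 − 0.9) = 0.1202/0.5500 = 0.2185
Terminal stock prices: S_uu = 189.2, S_ud = 117.5, S_dd = 72.9
Terminal payoffs (S − K): max(112.2, 0) = 112.2, max(40.45, 0) = 40.45, max(-4.1, 0) = 0
Node u (S = 130.5): V_u = e^(−0.02)·[0.2185·112.2250 + 0.7815·40.4500] = 55.0247
Node d (S = 81): V_d = e^(−0.02)·[0.2185·40.4500 + 0.7815·0.0000] = 8.6652
Node 0 (S = 90): V_0 = e^(−0.02)·[0.2185·55.0247 + 0.7815·8.6652] = 18.4248

$18.42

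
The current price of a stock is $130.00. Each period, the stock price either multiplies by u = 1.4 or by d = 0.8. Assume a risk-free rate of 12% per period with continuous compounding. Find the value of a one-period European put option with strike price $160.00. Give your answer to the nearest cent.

$22.56

Risk-neutral probability p = (e^0.12 − 0.8)/(1.4 − 0.8) = 0.3275/0.6000 = 0.5458
Terminal stock prices: S_u = 182, S_d = 104
Terminal payoffs (K − S): max(-22, 0) = 0, max(56, 0) = 56
Node 0 (S = 130): V_0 = e^(−0.12)·[0.5458·0.0000 + 0.4542·56.0000] = 22.5576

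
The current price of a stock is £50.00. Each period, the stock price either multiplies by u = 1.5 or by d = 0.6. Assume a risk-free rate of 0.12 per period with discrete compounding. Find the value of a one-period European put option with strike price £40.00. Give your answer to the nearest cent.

£3.77

Risk-neutral probability p = (1 + 0.12 − 0.6)/(1.5 − 0.6) = 0.5200/0.9000 = 0.5778
Terminal stock prices: S_u = 75, S_d = 30
Terminal payoffs (K − S): max(-35, 0) = 0, max(10, 0) = 10
Node 0 (S = 50): V_0 = 1/1.12·[0.5778·0.0000 + 0.4222·10.0000] = 3.7698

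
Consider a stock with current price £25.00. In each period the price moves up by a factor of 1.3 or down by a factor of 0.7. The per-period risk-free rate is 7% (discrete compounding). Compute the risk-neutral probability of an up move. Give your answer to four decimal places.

Risk-neutral probability p = (1 + 0.07 − 0.7)/(1.3 − 0.7) = 0.3700/0.6000 = 0.6167

p = 0.6167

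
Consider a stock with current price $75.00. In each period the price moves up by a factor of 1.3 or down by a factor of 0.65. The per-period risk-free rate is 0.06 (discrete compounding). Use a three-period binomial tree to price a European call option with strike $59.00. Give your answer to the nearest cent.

$30.94

Risk-neutral probability p = (1 + 0.06 − 0.65)/(1.3 − 0.65) = 0.4100/0.6500 = 0.6308
Terminal stock prices: S_uuu = 164.8, S_uud = 82.39, S_udd = 41.19, S_ddd = 20.6
Terminal payoffs (S − K): max(105.8, 0) = 105.8, max(23.39, 0) = 23.39, max(-17.81, 0) = 0, max(-38.4, 0) = 0
Node uu (S = 126.8): V_uu = 1/1.06·[0.6308·105.7750 + 0.3692·23.3875] = 71.0896
Node ud (S = 63.38): V_ud = 1/1.06·[0.6308·23.3875 + 0.3692·0.0000] = 13.9171
Node dd (S = 31.69): V_dd = 1/1.06·[0.6308·0.0000 + 0.3692·0.0000] = 0.0000
Node u (S = 97.5): V_u = 1/1.06·[0.6308·71.0896 + 0.3692·13.9171] = 47.1507
Node d (S = 48.75): V_d = 1/1.06·[0.6308·13.9171 + 0.3692·0.0000] = 8.2816
Node 0 (S = 75): V_0 = 1/1.06·[0.6308·47.1507 + 0.3692·8.2816] = 30.9425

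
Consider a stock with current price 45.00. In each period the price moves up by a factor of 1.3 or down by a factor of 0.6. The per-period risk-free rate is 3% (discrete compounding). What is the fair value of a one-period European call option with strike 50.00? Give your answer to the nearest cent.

5.07

Risk-neutral probability p = (1 + 0.03 − 0.6)/(1.3 − 0.6) = 0.4300/0.7000 = 0.6143
Terminal stock prices: S_u = 58.5, S_d = 27
Terminal payoffs (S − K): max(8.5, 0) = 8.5, max(-23, 0) = 0
Node 0 (S = 45): V_0 = 1/1.03·[0.6143·8.5000 + 0.3857·0.0000] = 5.0693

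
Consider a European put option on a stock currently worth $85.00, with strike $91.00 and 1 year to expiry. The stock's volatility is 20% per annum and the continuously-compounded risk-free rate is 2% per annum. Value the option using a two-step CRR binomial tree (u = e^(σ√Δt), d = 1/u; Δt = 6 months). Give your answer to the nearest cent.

CRR parameters: u = e^(σ√Δt) = e^(0.2·√0.5) = 1.1519, d = 1/u = 0.8681
Per-period rate: rΔt = 0.02·0.5 = 0.01, so R = e^0.01 = 1.0101
Risk-neutral probability p = (e^0.01 − 0.8681)/(1.1519 − 0.8681) = 0.1419/0.2838 = 0.5001
Terminal stock prices: S_uu = 112.8, S_ud = 85, S_dd = 64.06
Terminal payoffs (K − S): max(-21.79, 0) = 0, max(6, 0) = 6, max(26.94, 0) = 26.94
Node u (S = 97.91): V_u = e^(−0.01)·[0.5001·0.0000 + 0.4999·6.0000] = 2.9694
Node d (S = 73.79): V_d = e^(−0.01)·[0.5001·6.0000 + 0.4999·26.9407] = 16.3040
Node 0 (S = 85): V_0 = e^(−0.01)·[0.5001·2.9694 + 0.4999·16.3040] = 9.5393

$9.54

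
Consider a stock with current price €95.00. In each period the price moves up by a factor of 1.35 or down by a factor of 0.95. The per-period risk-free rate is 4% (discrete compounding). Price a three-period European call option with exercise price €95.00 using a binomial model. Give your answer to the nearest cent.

€16.15

Risk-neutral probability p = (1 + 0.04 − 0.95)/(1.35 − 0.95) = 0.0900/0.4000 = 0.2250
Terminal stock prices: S_uuu = 233.7, S_uud = 164.5, S_udd = 115.7, S_ddd = 81.45
Terminal payoffs (S − K): max(138.7, 0) = 138.7, max(69.48, 0) = 69.48, max(20.75, 0) = 20.75, max(-13.55, 0) = 0
Node uu (S = 173.1): V_uu = 1/1.04·[0.2250·138.7356 + 0.7750·69.4806] = 81.7913
Node ud (S = 121.8): V_ud = 1/1.04·[0.2250·69.4806 + 0.7750·20.7456] = 30.4913
Node dd (S = 85.74): V_dd = 1/1.04·[0.2250·20.7456 + 0.7750·0.0000] = 4.4882
Node u (S = 128.2): V_u = 1/1.04·[0.2250·81.7913 + 0.7750·30.4913] = 40.4172
Node d (S = 90.25): V_d = 1/1.04·[0.2250·30.4913 + 0.7750·4.4882] = 9.9413
Node 0 (S = 95): V_0 = 1/1.04·[0.2250·40.4172 + 0.7750·9.9413] = 16.1523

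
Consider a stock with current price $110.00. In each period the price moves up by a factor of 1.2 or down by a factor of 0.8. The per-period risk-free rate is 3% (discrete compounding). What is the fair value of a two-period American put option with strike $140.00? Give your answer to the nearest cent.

$30.00

Risk-neutral probability p = (1 + 0.03 − 0.8)/(1.2 − 0.8) = 0.2300/0.4000 = 0.5750
Terminal stock prices: S_uu = 158.4, S_ud = 105.6, S_dd = 70.4
Terminal payoffs (K − S): max(-18.4, 0) = 0, max(34.4, 0) = 34.4, max(69.6, 0) = 69.6
Node u (S = 132): continuation = 1/1.03·[0.5750·0.0000 + 0.4250·34.4000] = 14.1942; exercise value = 8.0000 ≤ continuation, so V_u = 14.1942
Node d (S = 88): continuation = 1/1.03·[0.5750·34.4000 + 0.4250·69.6000] = 47.9223; exercise value = 52.0000 > continuation, so V_d = 52.0000 (exercise)
Node 0 (S = 110): continuation = 1/1.03·[0.5750·14.1942 + 0.4250·52.0000] = 29.3802; exercise value = 30.0000 > continuation, so V_0 = 30.0000 (exercise)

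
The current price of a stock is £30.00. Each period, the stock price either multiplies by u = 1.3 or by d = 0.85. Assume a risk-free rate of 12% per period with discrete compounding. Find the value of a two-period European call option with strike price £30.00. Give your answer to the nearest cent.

Risk-neutral probability p = (1 + 0.12 − 0.85)/(1.3 − 0.85) = 0.2700/0.4500 = 0.6000
Terminal stock prices: S_uu = 50.7, S_ud = 33.15, S_dd = 21.67
Terminal payoffs (S − K): max(20.7, 0) = 20.7, max(3.15, 0) = 3.15, max(-8.325, 0) = 0
Node u (S = 39): V_u = 1/1.12·[0.6000·20.7000 + 0.4000·3.1500] = 12.2143
Node d (S = 25.5): V_d = 1/1.12·[0.6000·3.1500 + 0.4000·0.0000] = 1.6875
Node 0 (S = 30): V_0 = 1/1.12·[0.6000·12.2143 + 0.4000·1.6875] = 7.1460

£7.15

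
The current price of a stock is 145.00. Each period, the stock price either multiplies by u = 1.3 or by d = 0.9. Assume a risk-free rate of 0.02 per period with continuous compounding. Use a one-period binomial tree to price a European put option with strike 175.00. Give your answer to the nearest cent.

30.51

Risk-neutral probability p = (e^0.02 − 0.9)/(1.3 − 0.9) = 0.1202/0.4000 = 0.3005
Terminal stock prices: S_u = 188.5, S_d = 130.5
Terminal payoffs (K − S): max(-13.5, 0) = 0, max(44.5, 0) = 44.5
Node 0 (S = 145): V_0 = e^(−0.02)·[0.3005·0.0000 + 0.6995·44.5000] = 30.5112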